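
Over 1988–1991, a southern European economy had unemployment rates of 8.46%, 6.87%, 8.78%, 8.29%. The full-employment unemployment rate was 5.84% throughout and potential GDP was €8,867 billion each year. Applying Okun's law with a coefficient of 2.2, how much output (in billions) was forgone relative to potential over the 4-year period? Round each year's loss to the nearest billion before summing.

€1,764 billion

Year 1988: gap = -2.2 × (8.46 - 5.84) = -5.764%, loss ≈ 8867 × 5.764/100 ≈ 511.
Year 1989: gap = -2.2 × (6.87 - 5.84) = -2.266%, loss ≈ 8867 × 2.266/100 ≈ 201.
Year 1990: gap = -2.2 × (8.78 - 5.84) = -6.468%, loss ≈ 8867 × 6.468/100 ≈ 574.
Year 1991: gap = -2.2 × (8.29 - 5.84) = -5.39%, loss ≈ 8867 × 5.39/100 ≈ 478.
Total lost output = 511 + 201 + 574 + 478 = 1764 billion.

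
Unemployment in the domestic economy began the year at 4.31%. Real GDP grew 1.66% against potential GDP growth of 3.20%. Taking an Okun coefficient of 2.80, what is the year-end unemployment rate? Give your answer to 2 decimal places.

4.86%

Growth-rate Okun's law: g_Y = g_Y* - β × Δu, so Δu = (g_Y* - g_Y)/β.
Δu = (3.2 - 1.66)/2.80 = 1.54/2.80 = 0.55 percentage points.
Year-end unemployment = 4.31 + 0.55 = 4.86%.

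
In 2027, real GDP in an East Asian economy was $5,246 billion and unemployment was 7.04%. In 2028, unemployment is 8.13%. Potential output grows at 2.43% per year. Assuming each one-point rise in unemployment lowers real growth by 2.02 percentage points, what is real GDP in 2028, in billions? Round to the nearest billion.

$5,258 billion

Δu = 8.13 - 7.04 = 1.09 points.
Okun's law (growth form): g_Y = g_Y* - β × Δu = 2.43 - 2.02 × (1.09) = 2.43 - 2.2018 = 0.2282%.
Real GDP in the next year = 5246 × (1 + 0.2282/100) = 5246 × 1.002282 ≈ 5258 billion.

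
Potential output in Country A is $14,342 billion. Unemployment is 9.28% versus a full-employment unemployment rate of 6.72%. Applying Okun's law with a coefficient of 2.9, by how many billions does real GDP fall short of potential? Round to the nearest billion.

Output gap = -2.9 × (9.28 - 6.72) = -2.9 × 2.56 = -7.424%.
Actual GDP ≈ 14342 × 0.92576 ≈ 13277 billion, so the shortfall is 14342 - 13277 = 1065 billion.

$1,065 billion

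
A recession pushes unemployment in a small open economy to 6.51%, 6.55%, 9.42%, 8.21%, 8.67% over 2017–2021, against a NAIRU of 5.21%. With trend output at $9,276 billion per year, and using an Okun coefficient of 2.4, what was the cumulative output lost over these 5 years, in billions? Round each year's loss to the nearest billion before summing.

Year 2017: gap = -2.4 × (6.51 - 5.21) = -3.12%, loss ≈ 9276 × 3.12/100 ≈ 289.
Year 2018: gap = -2.4 × (6.55 - 5.21) = -3.216%, loss ≈ 9276 × 3.216/100 ≈ 298.
Year 2019: gap = -2.4 × (9.42 - 5.21) = -10.104%, loss ≈ 9276 × 10.104/100 ≈ 937.
Year 2020: gap = -2.4 × (8.21 - 5.21) = -7.2%, loss ≈ 9276 × 7.2/100 ≈ 668.
Year 2021: gap = -2.4 × (8.67 - 5.21) = -8.304%, loss ≈ 9276 × 8.304/100 ≈ 770.
Total lost output = 289 + 298 + 937 + 668 + 770 = 2962 billion.

$2,962 billion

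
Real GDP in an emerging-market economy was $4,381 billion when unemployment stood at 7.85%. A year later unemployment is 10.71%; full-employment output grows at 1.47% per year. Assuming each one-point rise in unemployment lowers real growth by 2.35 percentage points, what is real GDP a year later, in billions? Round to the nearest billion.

$4,151 billion

Δu = 10.71 - 7.85 = 2.86 points.
Okun's law (growth form): g_Y = g_Y* - β × Δu = 1.47 - 2.35 × (2.86) = 1.47 - 6.721 = -5.251%.
Real GDP in the next year = 4381 × (1 - 5.251/100) = 4381 × 0.94749 ≈ 4151 billion.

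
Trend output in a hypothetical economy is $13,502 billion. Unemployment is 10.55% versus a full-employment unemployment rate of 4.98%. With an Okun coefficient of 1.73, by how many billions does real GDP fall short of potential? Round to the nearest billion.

$1,301 billion

Output gap = -1.73 × (10.55 - 4.98) = -1.73 × 5.57 = -9.6361%.
Actual GDP ≈ 13502 × 0.903639 ≈ 12201 billion, so the shortfall is 13502 - 12201 = 1301 billion.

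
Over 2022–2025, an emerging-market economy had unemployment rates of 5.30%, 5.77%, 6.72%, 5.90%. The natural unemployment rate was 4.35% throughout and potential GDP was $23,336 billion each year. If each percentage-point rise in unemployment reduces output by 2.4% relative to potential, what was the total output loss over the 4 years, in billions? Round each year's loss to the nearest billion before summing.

$3,522 billion

Year 2022: gap = -2.4 × (5.3 - 4.35) = -2.28%, loss ≈ 23336 × 2.28/100 ≈ 532.
Year 2023: gap = -2.4 × (5.77 - 4.35) = -3.408%, loss ≈ 23336 × 3.408/100 ≈ 795.
Year 2024: gap = -2.4 × (6.72 - 4.35) = -5.688%, loss ≈ 23336 × 5.688/100 ≈ 1327.
Year 2025: gap = -2.4 × (5.9 - 4.35) = -3.72%, loss ≈ 23336 × 3.72/100 ≈ 868.
Total lost output = 532 + 795 + 1327 + 868 = 3522 billion.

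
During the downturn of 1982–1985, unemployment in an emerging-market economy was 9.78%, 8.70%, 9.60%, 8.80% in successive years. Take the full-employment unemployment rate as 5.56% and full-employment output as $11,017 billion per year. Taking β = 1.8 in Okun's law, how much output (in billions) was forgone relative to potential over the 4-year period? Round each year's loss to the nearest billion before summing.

$2,904 billion

Year 1982: gap = -1.8 × (9.78 - 5.56) = -7.596%, loss ≈ 11017 × 7.596/100 ≈ 837.
Year 1983: gap = -1.8 × (8.7 - 5.56) = -5.652%, loss ≈ 11017 × 5.652/100 ≈ 623.
Year 1984: gap = -1.8 × (9.6 - 5.56) = -7.272%, loss ≈ 11017 × 7.272/100 ≈ 801.
Year 1985: gap = -1.8 × (8.8 - 5.56) = -5.832%, loss ≈ 11017 × 5.832/100 ≈ 643.
Total lost output = 837 + 623 + 801 + 643 = 2904 billion.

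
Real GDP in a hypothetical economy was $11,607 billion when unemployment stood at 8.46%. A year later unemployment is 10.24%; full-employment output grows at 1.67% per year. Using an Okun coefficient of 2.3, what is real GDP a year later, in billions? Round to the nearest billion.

Δu = 10.24 - 8.46 = 1.78 points.
Okun's law (growth form): g_Y = g_Y* - β × Δu = 1.67 - 2.3 × (1.78) = 1.67 - 4.094 = -2.424%.
Real GDP in the next year = 11607 × (1 - 2.424/100) = 11607 × 0.97576 ≈ 11326 billion.

$11,326 billion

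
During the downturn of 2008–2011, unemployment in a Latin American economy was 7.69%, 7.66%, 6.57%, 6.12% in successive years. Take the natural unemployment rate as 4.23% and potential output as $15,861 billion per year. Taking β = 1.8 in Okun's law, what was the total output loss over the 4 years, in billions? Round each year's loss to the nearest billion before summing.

Year 2008: gap = -1.8 × (7.69 - 4.23) = -6.228%, loss ≈ 15861 × 6.228/100 ≈ 988.
Year 2009: gap = -1.8 × (7.66 - 4.23) = -6.174%, loss ≈ 15861 × 6.174/100 ≈ 979.
Year 2010: gap = -1.8 × (6.57 - 4.23) = -4.212%, loss ≈ 15861 × 4.212/100 ≈ 668.
Year 2011: gap = -1.8 × (6.12 - 4.23) = -3.402%, loss ≈ 15861 × 3.402/100 ≈ 540.
Total lost output = 988 + 979 + 668 + 540 = 3175 billion.

$3,175 billion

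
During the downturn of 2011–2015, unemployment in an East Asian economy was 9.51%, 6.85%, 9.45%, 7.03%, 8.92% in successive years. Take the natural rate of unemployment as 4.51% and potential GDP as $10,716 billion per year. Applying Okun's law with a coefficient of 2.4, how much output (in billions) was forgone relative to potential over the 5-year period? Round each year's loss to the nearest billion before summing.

$4,940 billion

Year 2011: gap = -2.4 × (9.51 - 4.51) = -12%, loss ≈ 10716 × 12/100 ≈ 1286.
Year 2012: gap = -2.4 × (6.85 - 4.51) = -5.616%, loss ≈ 10716 × 5.616/100 ≈ 602.
Year 2013: gap = -2.4 × (9.45 - 4.51) = -11.856%, loss ≈ 10716 × 11.856/100 ≈ 1270.
Year 2014: gap = -2.4 × (7.03 - 4.51) = -6.048%, loss ≈ 10716 × 6.048/100 ≈ 648.
Year 2015: gap = -2.4 × (8.92 - 4.51) = -10.584%, loss ≈ 10716 × 10.584/100 ≈ 1134.
Total lost output = 1286 + 602 + 1270 + 648 + 1134 = 4940 billion.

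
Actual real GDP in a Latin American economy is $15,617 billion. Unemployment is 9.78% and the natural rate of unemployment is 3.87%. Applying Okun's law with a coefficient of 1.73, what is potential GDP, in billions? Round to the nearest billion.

Unemployment gap = 9.78 - 3.87 = 5.91 points, so output gap = -1.73 × 5.91 = -10.2243%.
Since Y = Y* × (1 + gap/100), Y* = 15617/0.897757 ≈ 17396 billion.

$17,396 billion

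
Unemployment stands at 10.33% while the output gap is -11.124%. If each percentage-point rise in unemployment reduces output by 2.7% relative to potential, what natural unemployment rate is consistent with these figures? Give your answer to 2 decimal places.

6.21%

From Okun's law, u - u* = -(output gap)/β = -(-11.124)/2.7 = 4.12 points.
So u* = 10.33 - 4.12 = 6.21%.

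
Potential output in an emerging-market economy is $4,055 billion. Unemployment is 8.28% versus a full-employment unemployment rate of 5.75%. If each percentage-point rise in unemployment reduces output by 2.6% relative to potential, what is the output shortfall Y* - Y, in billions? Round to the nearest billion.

Output gap = -2.6 × (8.28 - 5.75) = -2.6 × 2.53 = -6.578%.
Actual GDP ≈ 4055 × 0.93422 ≈ 3788 billion, so the shortfall is 4055 - 3788 = 267 billion.

$267 billion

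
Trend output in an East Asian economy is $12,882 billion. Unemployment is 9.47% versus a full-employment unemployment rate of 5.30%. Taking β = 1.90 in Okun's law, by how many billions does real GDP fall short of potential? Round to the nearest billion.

Output gap = -1.90 × (9.47 - 5.3) = -1.9 × 4.17 = -7.923%.
Actual GDP ≈ 12882 × 0.92077 ≈ 11861 billion, so the shortfall is 12882 - 11861 = 1021 billion.

$1,021 billion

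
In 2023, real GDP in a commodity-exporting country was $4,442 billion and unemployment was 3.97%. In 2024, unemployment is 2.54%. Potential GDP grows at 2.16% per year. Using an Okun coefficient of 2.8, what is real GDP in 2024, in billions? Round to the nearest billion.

$4,716 billion

Δu = 2.54 - 3.97 = -1.43 points.
Okun's law (growth form): g_Y = g_Y* - β × Δu = 2.16 - 2.8 × (-1.43) = 2.16 + 4.004 = 6.164%.
Real GDP in the next year = 4442 × (1 + 6.164/100) = 4442 × 1.06164 ≈ 4716 billion.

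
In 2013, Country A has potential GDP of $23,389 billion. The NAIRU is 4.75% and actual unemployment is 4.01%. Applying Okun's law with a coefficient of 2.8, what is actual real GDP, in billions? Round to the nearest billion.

$23,874 billion

Unemployment gap = 4.01 - 4.75 = -0.74 points, so the output gap is -2.8 × (-0.74) = 2.072%.
Actual GDP = 23389 × (1 + 2.072/100) = 23389 × 1.02072 ≈ 23874 billion.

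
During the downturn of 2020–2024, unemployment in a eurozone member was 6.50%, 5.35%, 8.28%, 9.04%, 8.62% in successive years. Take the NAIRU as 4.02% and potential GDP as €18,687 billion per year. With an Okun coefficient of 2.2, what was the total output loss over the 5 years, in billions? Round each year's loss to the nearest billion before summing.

Year 2020: gap = -2.2 × (6.5 - 4.02) = -5.456%, loss ≈ 18687 × 5.456/100 ≈ 1020.
Year 2021: gap = -2.2 × (5.35 - 4.02) = -2.926%, loss ≈ 18687 × 2.926/100 ≈ 547.
Year 2022: gap = -2.2 × (8.28 - 4.02) = -9.372%, loss ≈ 18687 × 9.372/100 ≈ 1751.
Year 2023: gap = -2.2 × (9.04 - 4.02) = -11.044%, loss ≈ 18687 × 11.044/100 ≈ 2064.
Year 2024: gap = -2.2 × (8.62 - 4.02) = -10.12%, loss ≈ 18687 × 10.12/100 ≈ 1891.
Total lost output = 1020 + 547 + 1751 + 2064 + 1891 = 7273 billion.

€7,273 billion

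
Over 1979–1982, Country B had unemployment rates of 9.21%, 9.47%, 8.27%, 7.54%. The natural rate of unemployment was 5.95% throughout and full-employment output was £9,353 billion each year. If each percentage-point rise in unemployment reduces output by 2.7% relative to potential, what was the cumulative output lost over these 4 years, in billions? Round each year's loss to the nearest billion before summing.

£2,700 billion

Year 1979: gap = -2.7 × (9.21 - 5.95) = -8.802%, loss ≈ 9353 × 8.802/100 ≈ 823.
Year 1980: gap = -2.7 × (9.47 - 5.95) = -9.504%, loss ≈ 9353 × 9.504/100 ≈ 889.
Year 1981: gap = -2.7 × (8.27 - 5.95) = -6.264%, loss ≈ 9353 × 6.264/100 ≈ 586.
Year 1982: gap = -2.7 × (7.54 - 5.95) = -4.293%, loss ≈ 9353 × 4.293/100 ≈ 402.
Total lost output = 823 + 889 + 586 + 402 = 2700 billion.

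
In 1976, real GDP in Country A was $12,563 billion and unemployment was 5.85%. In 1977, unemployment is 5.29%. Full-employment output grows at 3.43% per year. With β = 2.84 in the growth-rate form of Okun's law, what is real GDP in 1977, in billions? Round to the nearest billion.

Δu = 5.29 - 5.85 = -0.56 points.
Okun's law (growth form): g_Y = g_Y* - β × Δu = 3.43 - 2.84 × (-0.56) = 3.43 + 1.5904 = 5.0204%.
Real GDP in the next year = 12563 × (1 + 5.0204/100) = 12563 × 1.050204 ≈ 13194 billion.

$13,194 billion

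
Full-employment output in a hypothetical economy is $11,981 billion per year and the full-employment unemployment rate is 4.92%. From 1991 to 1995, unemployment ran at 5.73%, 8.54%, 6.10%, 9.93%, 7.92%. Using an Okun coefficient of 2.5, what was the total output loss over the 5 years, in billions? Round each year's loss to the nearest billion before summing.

$4,080 billion

Year 1991: gap = -2.5 × (5.73 - 4.92) = -2.025%, loss ≈ 11981 × 2.025/100 ≈ 243.
Year 1992: gap = -2.5 × (8.54 - 4.92) = -9.05%, loss ≈ 11981 × 9.05/100 ≈ 1084.
Year 1993: gap = -2.5 × (6.1 - 4.92) = -2.95%, loss ≈ 11981 × 2.95/100 ≈ 353.
Year 1994: gap = -2.5 × (9.93 - 4.92) = -12.525%, loss ≈ 11981 × 12.525/100 ≈ 1501.
Year 1995: gap = -2.5 × (7.92 - 4.92) = -7.5%, loss ≈ 11981 × 7.5/100 ≈ 899.
Total lost output = 243 + 1084 + 353 + 1501 + 899 = 4080 billion.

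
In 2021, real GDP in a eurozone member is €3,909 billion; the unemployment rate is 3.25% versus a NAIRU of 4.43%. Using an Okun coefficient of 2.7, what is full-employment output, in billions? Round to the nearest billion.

Unemployment gap = 3.25 - 4.43 = -1.18 points, so output gap = -2.7 × (-1.18) = 3.186%.
Since Y = Y* × (1 + gap/100), Y* = 3909/1.03186 ≈ 3788 billion.

€3,788 billion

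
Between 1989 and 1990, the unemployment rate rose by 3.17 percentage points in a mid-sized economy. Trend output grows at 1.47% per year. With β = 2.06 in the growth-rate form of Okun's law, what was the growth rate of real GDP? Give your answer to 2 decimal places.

-5.06%

Growth-rate Okun's law: g_Y = g_Y* - β × Δu.
g_Y = 1.47 - 2.06 × (3.17) = 1.47 - 6.5302 = -5.0602%, i.e. -5.06% to 2 d.p.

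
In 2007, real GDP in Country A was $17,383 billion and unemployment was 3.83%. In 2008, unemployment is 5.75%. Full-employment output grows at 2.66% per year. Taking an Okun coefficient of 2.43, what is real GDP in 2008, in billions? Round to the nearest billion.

Δu = 5.75 - 3.83 = 1.92 points.
Okun's law (growth form): g_Y = g_Y* - β × Δu = 2.66 - 2.43 × (1.92) = 2.66 - 4.6656 = -2.0056%.
Real GDP in the next year = 17383 × (1 - 2.0056/100) = 17383 × 0.979944 ≈ 17034 billion.

$17,034 billion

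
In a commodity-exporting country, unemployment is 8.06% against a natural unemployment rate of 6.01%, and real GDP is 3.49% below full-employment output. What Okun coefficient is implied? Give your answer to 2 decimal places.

β ≈ 1.70

Okun's law: output gap = -β × (u - u*).
-3.49 = -β × (8.06 - 6.01) = -β × 2.05, so β = 3.49/2.05 = 1.70.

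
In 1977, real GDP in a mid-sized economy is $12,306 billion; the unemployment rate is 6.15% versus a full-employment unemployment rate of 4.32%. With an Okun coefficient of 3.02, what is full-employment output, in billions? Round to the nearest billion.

$13,026 billion

Unemployment gap = 6.15 - 4.32 = 1.83 points, so output gap = -3.02 × 1.83 = -5.5266%.
Since Y = Y* × (1 + gap/100), Y* = 12306/0.944734 ≈ 13026 billion.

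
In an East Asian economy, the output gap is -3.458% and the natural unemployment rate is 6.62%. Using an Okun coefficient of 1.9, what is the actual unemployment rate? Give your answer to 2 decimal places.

From Okun's law, u - u* = -(output gap)/β = -(-3.458)/1.9 = 1.82 points.
So u = 6.62 + 1.82 = 8.44%.

8.44%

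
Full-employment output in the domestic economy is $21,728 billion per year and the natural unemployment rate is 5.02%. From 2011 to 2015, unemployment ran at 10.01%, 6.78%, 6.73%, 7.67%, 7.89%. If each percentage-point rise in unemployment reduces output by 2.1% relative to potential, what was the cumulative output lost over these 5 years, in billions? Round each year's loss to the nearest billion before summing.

$6,379 billion

Year 2011: gap = -2.1 × (10.01 - 5.02) = -10.479%, loss ≈ 21728 × 10.479/100 ≈ 2277.
Year 2012: gap = -2.1 × (6.78 - 5.02) = -3.696%, loss ≈ 21728 × 3.696/100 ≈ 803.
Year 2013: gap = -2.1 × (6.73 - 5.02) = -3.591%, loss ≈ 21728 × 3.591/100 ≈ 780.
Year 2014: gap = -2.1 × (7.67 - 5.02) = -5.565%, loss ≈ 21728 × 5.565/100 ≈ 1209.
Year 2015: gap = -2.1 × (7.89 - 5.02) = -6.027%, loss ≈ 21728 × 6.027/100 ≈ 1310.
Total lost output = 2277 + 803 + 780 + 1209 + 1310 = 6379 billion.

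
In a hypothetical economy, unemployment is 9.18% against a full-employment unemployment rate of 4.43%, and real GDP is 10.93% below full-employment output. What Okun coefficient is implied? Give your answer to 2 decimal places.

Okun's law: output gap = -β × (u - u*).
-10.93 = -β × (9.18 - 4.43) = -β × 4.75, so β = 10.93/4.75 = 2.30.

β ≈ 2.30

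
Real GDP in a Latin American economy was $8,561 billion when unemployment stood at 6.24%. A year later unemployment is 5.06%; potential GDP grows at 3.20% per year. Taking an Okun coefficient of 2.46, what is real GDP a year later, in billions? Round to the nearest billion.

$9,083 billion

Δu = 5.06 - 6.24 = -1.18 points.
Okun's law (growth form): g_Y = g_Y* - β × Δu = 3.20 - 2.46 × (-1.18) = 3.2 + 2.9028 = 6.1028%.
Real GDP in the next year = 8561 × (1 + 6.1028/100) = 8561 × 1.061028 ≈ 9083 billion.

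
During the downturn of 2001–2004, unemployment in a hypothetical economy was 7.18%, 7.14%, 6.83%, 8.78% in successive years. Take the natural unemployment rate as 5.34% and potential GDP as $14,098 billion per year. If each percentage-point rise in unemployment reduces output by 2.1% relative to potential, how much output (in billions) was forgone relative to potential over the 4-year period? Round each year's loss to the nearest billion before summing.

Year 2001: gap = -2.1 × (7.18 - 5.34) = -3.864%, loss ≈ 14098 × 3.864/100 ≈ 545.
Year 2002: gap = -2.1 × (7.14 - 5.34) = -3.78%, loss ≈ 14098 × 3.78/100 ≈ 533.
Year 2003: gap = -2.1 × (6.83 - 5.34) = -3.129%, loss ≈ 14098 × 3.129/100 ≈ 441.
Year 2004: gap = -2.1 × (8.78 - 5.34) = -7.224%, loss ≈ 14098 × 7.224/100 ≈ 1018.
Total lost output = 545 + 533 + 441 + 1018 = 2537 billion.

$2,537 billion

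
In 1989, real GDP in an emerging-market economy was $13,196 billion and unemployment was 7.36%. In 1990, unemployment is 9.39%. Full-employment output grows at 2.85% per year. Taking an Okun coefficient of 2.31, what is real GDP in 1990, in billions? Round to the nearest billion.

Δu = 9.39 - 7.36 = 2.03 points.
Okun's law (growth form): g_Y = g_Y* - β × Δu = 2.85 - 2.31 × (2.03) = 2.85 - 4.6893 = -1.8393%.
Real GDP in the next year = 13196 × (1 - 1.8393/100) = 13196 × 0.981607 ≈ 12953 billion.

$12,953 billion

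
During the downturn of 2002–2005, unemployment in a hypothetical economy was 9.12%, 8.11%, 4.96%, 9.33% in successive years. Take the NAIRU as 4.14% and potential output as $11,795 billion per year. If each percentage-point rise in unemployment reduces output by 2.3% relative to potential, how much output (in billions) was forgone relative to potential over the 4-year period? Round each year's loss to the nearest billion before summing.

Year 2002: gap = -2.3 × (9.12 - 4.14) = -11.454%, loss ≈ 11795 × 11.454/100 ≈ 1351.
Year 2003: gap = -2.3 × (8.11 - 4.14) = -9.131%, loss ≈ 11795 × 9.131/100 ≈ 1077.
Year 2004: gap = -2.3 × (4.96 - 4.14) = -1.886%, loss ≈ 11795 × 1.886/100 ≈ 222.
Year 2005: gap = -2.3 × (9.33 - 4.14) = -11.937%, loss ≈ 11795 × 11.937/100 ≈ 1408.
Total lost output = 1351 + 1077 + 222 + 1408 = 4058 billion.

$4,058 billion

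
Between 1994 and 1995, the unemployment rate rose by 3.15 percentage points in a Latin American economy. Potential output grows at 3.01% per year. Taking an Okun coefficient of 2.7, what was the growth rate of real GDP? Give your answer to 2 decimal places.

Growth-rate Okun's law: g_Y = g_Y* - β × Δu.
g_Y = 3.01 - 2.7 × (3.15) = 3.01 - 8.505 = -5.495%, i.e. -5.50% to 2 d.p.

-5.50%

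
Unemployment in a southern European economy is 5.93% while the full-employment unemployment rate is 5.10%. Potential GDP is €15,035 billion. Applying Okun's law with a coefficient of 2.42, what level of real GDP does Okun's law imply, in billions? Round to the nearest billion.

€14,733 billion

Unemployment gap = 5.93 - 5.1 = 0.83 points, so the output gap is -2.42 × 0.83 = -2.0086%.
Actual GDP = 15035 × (1 - 2.0086/100) = 15035 × 0.979914 ≈ 14733 billion.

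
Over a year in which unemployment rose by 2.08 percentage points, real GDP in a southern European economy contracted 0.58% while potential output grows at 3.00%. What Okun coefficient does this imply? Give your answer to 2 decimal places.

β ≈ 1.72

Growth form: g_Y = g_Y* - β × Δu, so β = (g_Y* - g_Y)/Δu.
β = (3 + 0.58)/2.08 = 3.58/2.08 = 1.72.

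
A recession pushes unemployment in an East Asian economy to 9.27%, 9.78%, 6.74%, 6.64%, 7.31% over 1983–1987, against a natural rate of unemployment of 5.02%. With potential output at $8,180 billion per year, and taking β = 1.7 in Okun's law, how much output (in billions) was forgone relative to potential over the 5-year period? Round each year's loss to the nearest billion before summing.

Year 1983: gap = -1.7 × (9.27 - 5.02) = -7.225%, loss ≈ 8180 × 7.225/100 ≈ 591.
Year 1984: gap = -1.7 × (9.78 - 5.02) = -8.092%, loss ≈ 8180 × 8.092/100 ≈ 662.
Year 1985: gap = -1.7 × (6.74 - 5.02) = -2.924%, loss ≈ 8180 × 2.924/100 ≈ 239.
Year 1986: gap = -1.7 × (6.64 - 5.02) = -2.754%, loss ≈ 8180 × 2.754/100 ≈ 225.
Year 1987: gap = -1.7 × (7.31 - 5.02) = -3.893%, loss ≈ 8180 × 3.893/100 ≈ 318.
Total lost output = 591 + 662 + 239 + 225 + 318 = 2035 billion.

$2,035 billion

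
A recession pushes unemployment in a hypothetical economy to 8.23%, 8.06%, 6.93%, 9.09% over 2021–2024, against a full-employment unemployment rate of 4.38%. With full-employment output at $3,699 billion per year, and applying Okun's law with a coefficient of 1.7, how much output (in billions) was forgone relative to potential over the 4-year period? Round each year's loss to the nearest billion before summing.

$929 billion

Year 2021: gap = -1.7 × (8.23 - 4.38) = -6.545%, loss ≈ 3699 × 6.545/100 ≈ 242.
Year 2022: gap = -1.7 × (8.06 - 4.38) = -6.256%, loss ≈ 3699 × 6.256/100 ≈ 231.
Year 2023: gap = -1.7 × (6.93 - 4.38) = -4.335%, loss ≈ 3699 × 4.335/100 ≈ 160.
Year 2024: gap = -1.7 × (9.09 - 4.38) = -8.007%, loss ≈ 3699 × 8.007/100 ≈ 296.
Total lost output = 242 + 231 + 160 + 296 = 929 billion.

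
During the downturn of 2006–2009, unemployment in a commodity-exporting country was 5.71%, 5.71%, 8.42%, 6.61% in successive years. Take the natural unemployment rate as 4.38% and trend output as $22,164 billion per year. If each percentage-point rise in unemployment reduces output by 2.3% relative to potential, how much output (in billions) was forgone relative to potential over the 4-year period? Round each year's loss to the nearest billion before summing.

Year 2006: gap = -2.3 × (5.71 - 4.38) = -3.059%, loss ≈ 22164 × 3.059/100 ≈ 678.
Year 2007: gap = -2.3 × (5.71 - 4.38) = -3.059%, loss ≈ 22164 × 3.059/100 ≈ 678.
Year 2008: gap = -2.3 × (8.42 - 4.38) = -9.292%, loss ≈ 22164 × 9.292/100 ≈ 2059.
Year 2009: gap = -2.3 × (6.61 - 4.38) = -5.129%, loss ≈ 22164 × 5.129/100 ≈ 1137.
Total lost output = 678 + 678 + 2059 + 1137 = 4552 billion.

$4,552 billion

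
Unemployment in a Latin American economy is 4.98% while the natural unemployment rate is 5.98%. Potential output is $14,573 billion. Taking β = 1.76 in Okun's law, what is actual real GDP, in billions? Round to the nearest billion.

Unemployment gap = 4.98 - 5.98 = -1 point, so the output gap is -1.76 × (-1) = 1.76%.
Actual GDP = 14573 × (1 + 1.76/100) = 14573 × 1.0176 ≈ 14829 billion.

$14,829 billion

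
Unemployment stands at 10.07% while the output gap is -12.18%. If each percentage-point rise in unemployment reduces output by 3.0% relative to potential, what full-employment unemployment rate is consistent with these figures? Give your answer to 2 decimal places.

From Okun's law, u - u* = -(output gap)/β = -(-12.18)/3.0 = 4.06 points.
So u* = 10.07 - 4.06 = 6.01%.

6.01%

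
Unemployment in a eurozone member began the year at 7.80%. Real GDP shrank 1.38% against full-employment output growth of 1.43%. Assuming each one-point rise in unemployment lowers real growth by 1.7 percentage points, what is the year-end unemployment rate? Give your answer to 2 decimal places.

9.45%

Growth-rate Okun's law: g_Y = g_Y* - β × Δu, so Δu = (g_Y* - g_Y)/β.
Δu = (1.43 + 1.38)/1.7 = 2.81/1.7 = 1.65 percentage points.
Year-end unemployment = 7.8 + 1.65 = 9.45%.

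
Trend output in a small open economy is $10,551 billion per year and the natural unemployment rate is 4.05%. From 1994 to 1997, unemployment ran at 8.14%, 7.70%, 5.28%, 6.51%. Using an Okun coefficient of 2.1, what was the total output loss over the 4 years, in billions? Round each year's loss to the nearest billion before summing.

Year 1994: gap = -2.1 × (8.14 - 4.05) = -8.589%, loss ≈ 10551 × 8.589/100 ≈ 906.
Year 1995: gap = -2.1 × (7.7 - 4.05) = -7.665%, loss ≈ 10551 × 7.665/100 ≈ 809.
Year 1996: gap = -2.1 × (5.28 - 4.05) = -2.583%, loss ≈ 10551 × 2.583/100 ≈ 273.
Year 1997: gap = -2.1 × (6.51 - 4.05) = -5.166%, loss ≈ 10551 × 5.166/100 ≈ 545.
Total lost output = 906 + 809 + 273 + 545 = 2533 billion.

$2,533 billion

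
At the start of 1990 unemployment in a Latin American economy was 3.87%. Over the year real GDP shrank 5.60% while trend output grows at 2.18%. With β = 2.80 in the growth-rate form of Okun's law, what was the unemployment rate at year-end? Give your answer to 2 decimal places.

Growth-rate Okun's law: g_Y = g_Y* - β × Δu, so Δu = (g_Y* - g_Y)/β.
Δu = (2.18 + 5.6)/2.80 = 7.78/2.80 = 2.78 percentage points.
Year-end unemployment = 3.87 + 2.78 = 6.65%.

6.65%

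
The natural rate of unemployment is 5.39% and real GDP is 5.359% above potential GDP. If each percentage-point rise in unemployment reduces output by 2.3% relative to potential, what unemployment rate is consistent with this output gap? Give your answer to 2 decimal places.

3.06%

From Okun's law, u - u* = -(output gap)/β = -(5.359)/2.3 = -2.33 points.
So u = 5.39 - 2.33 = 3.06%.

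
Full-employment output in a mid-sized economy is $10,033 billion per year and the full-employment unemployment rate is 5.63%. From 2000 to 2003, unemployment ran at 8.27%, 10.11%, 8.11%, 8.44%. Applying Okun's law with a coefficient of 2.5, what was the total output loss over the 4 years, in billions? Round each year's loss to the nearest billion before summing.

Year 2000: gap = -2.5 × (8.27 - 5.63) = -6.6%, loss ≈ 10033 × 6.6/100 ≈ 662.
Year 2001: gap = -2.5 × (10.11 - 5.63) = -11.2%, loss ≈ 10033 × 11.2/100 ≈ 1124.
Year 2002: gap = -2.5 × (8.11 - 5.63) = -6.2%, loss ≈ 10033 × 6.2/100 ≈ 622.
Year 2003: gap = -2.5 × (8.44 - 5.63) = -7.025%, loss ≈ 10033 × 7.025/100 ≈ 705.
Total lost output = 662 + 1124 + 622 + 705 = 3113 billion.

$3,113 billion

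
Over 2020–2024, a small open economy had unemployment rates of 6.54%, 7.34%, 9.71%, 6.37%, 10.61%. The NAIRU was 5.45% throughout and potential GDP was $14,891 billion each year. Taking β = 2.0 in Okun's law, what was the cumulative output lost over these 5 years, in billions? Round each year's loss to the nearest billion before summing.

$3,968 billion

Year 2020: gap = -2.0 × (6.54 - 5.45) = -2.18%, loss ≈ 14891 × 2.18/100 ≈ 325.
Year 2021: gap = -2.0 × (7.34 - 5.45) = -3.78%, loss ≈ 14891 × 3.78/100 ≈ 563.
Year 2022: gap = -2.0 × (9.71 - 5.45) = -8.52%, loss ≈ 14891 × 8.52/100 ≈ 1269.
Year 2023: gap = -2.0 × (6.37 - 5.45) = -1.84%, loss ≈ 14891 × 1.84/100 ≈ 274.
Year 2024: gap = -2.0 × (10.61 - 5.45) = -10.32%, loss ≈ 14891 × 10.32/100 ≈ 1537.
Total lost output = 325 + 563 + 1269 + 274 + 1537 = 3968 billion.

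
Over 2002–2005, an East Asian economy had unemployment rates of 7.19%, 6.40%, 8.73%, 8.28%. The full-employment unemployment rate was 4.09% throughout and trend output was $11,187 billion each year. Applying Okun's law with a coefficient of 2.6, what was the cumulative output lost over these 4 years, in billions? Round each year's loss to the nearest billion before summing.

Year 2002: gap = -2.6 × (7.19 - 4.09) = -8.06%, loss ≈ 11187 × 8.06/100 ≈ 902.
Year 2003: gap = -2.6 × (6.4 - 4.09) = -6.006%, loss ≈ 11187 × 6.006/100 ≈ 672.
Year 2004: gap = -2.6 × (8.73 - 4.09) = -12.064%, loss ≈ 11187 × 12.064/100 ≈ 1350.
Year 2005: gap = -2.6 × (8.28 - 4.09) = -10.894%, loss ≈ 11187 × 10.894/100 ≈ 1219.
Total lost output = 902 + 672 + 1350 + 1219 = 4143 billion.

$4,143 billion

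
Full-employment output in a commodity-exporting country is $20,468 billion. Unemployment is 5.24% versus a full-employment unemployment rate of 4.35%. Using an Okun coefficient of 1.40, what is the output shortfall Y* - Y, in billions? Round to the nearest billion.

Output gap = -1.40 × (5.24 - 4.35) = -1.4 × 0.89 = -1.246%.
Actual GDP ≈ 20468 × 0.98754 ≈ 20213 billion, so the shortfall is 20468 - 20213 = 255 billion.

$255 billion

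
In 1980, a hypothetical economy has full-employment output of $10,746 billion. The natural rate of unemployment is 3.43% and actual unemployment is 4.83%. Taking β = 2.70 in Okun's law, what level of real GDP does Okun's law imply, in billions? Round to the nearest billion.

$10,340 billion

Unemployment gap = 4.83 - 3.43 = 1.4 points, so the output gap is -2.7 × 1.4 = -3.78%.
Actual GDP = 10746 × (1 - 3.78/100) = 10746 × 0.9622 ≈ 10340 billion.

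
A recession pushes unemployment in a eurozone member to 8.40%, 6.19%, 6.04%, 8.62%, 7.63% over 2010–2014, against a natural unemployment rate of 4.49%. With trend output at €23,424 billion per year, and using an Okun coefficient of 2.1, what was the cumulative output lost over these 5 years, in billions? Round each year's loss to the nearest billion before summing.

€7,098 billion

Year 2010: gap = -2.1 × (8.4 - 4.49) = -8.211%, loss ≈ 23424 × 8.211/100 ≈ 1923.
Year 2011: gap = -2.1 × (6.19 - 4.49) = -3.57%, loss ≈ 23424 × 3.57/100 ≈ 836.
Year 2012: gap = -2.1 × (6.04 - 4.49) = -3.255%, loss ≈ 23424 × 3.255/100 ≈ 762.
Year 2013: gap = -2.1 × (8.62 - 4.49) = -8.673%, loss ≈ 23424 × 8.673/100 ≈ 2032.
Year 2014: gap = -2.1 × (7.63 - 4.49) = -6.594%, loss ≈ 23424 × 6.594/100 ≈ 1545.
Total lost output = 1923 + 836 + 762 + 2032 + 1545 = 7098 billion.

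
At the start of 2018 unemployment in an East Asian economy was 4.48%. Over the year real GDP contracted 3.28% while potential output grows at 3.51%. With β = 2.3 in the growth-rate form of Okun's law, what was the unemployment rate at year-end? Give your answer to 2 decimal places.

Growth-rate Okun's law: g_Y = g_Y* - β × Δu, so Δu = (g_Y* - g_Y)/β.
Δu = (3.51 + 3.28)/2.3 = 6.79/2.3 = 2.95 percentage points.
Year-end unemployment = 4.48 + 2.95 = 7.43%.

7.43%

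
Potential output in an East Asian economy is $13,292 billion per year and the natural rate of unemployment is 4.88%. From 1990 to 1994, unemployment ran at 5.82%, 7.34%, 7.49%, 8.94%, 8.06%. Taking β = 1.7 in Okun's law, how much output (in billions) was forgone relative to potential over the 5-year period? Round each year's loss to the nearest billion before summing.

Year 1990: gap = -1.7 × (5.82 - 4.88) = -1.598%, loss ≈ 13292 × 1.598/100 ≈ 212.
Year 1991: gap = -1.7 × (7.34 - 4.88) = -4.182%, loss ≈ 13292 × 4.182/100 ≈ 556.
Year 1992: gap = -1.7 × (7.49 - 4.88) = -4.437%, loss ≈ 13292 × 4.437/100 ≈ 590.
Year 1993: gap = -1.7 × (8.94 - 4.88) = -6.902%, loss ≈ 13292 × 6.902/100 ≈ 917.
Year 1994: gap = -1.7 × (8.06 - 4.88) = -5.406%, loss ≈ 13292 × 5.406/100 ≈ 719.
Total lost output = 212 + 556 + 590 + 917 + 719 = 2994 billion.

$2,994 billion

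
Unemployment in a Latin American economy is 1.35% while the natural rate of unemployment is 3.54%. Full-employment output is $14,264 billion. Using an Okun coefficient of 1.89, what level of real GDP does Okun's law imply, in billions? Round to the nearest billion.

$14,854 billion

Unemployment gap = 1.35 - 3.54 = -2.19 points, so the output gap is -1.89 × (-2.19) = 4.1391%.
Actual GDP = 14264 × (1 + 4.1391/100) = 14264 × 1.041391 ≈ 14854 billion.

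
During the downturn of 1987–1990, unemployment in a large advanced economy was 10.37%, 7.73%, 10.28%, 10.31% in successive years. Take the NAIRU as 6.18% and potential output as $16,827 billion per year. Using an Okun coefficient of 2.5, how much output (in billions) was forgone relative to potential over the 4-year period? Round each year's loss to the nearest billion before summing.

Year 1987: gap = -2.5 × (10.37 - 6.18) = -10.475%, loss ≈ 16827 × 10.475/100 ≈ 1763.
Year 1988: gap = -2.5 × (7.73 - 6.18) = -3.875%, loss ≈ 16827 × 3.875/100 ≈ 652.
Year 1989: gap = -2.5 × (10.28 - 6.18) = -10.25%, loss ≈ 16827 × 10.25/100 ≈ 1725.
Year 1990: gap = -2.5 × (10.31 - 6.18) = -10.325%, loss ≈ 16827 × 10.325/100 ≈ 1737.
Total lost output = 1763 + 652 + 1725 + 1737 = 5877 billion.

$5,877 billion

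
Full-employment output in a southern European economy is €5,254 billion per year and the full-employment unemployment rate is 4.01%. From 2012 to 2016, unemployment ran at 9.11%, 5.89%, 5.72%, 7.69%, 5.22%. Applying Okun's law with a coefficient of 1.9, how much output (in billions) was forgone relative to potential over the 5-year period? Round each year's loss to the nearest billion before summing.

Year 2012: gap = -1.9 × (9.11 - 4.01) = -9.69%, loss ≈ 5254 × 9.69/100 ≈ 509.
Year 2013: gap = -1.9 × (5.89 - 4.01) = -3.572%, loss ≈ 5254 × 3.572/100 ≈ 188.
Year 2014: gap = -1.9 × (5.72 - 4.01) = -3.249%, loss ≈ 5254 × 3.249/100 ≈ 171.
Year 2015: gap = -1.9 × (7.69 - 4.01) = -6.992%, loss ≈ 5254 × 6.992/100 ≈ 367.
Year 2016: gap = -1.9 × (5.22 - 4.01) = -2.299%, loss ≈ 5254 × 2.299/100 ≈ 121.
Total lost output = 509 + 188 + 171 + 367 + 121 = 1356 billion.

€1,356 billion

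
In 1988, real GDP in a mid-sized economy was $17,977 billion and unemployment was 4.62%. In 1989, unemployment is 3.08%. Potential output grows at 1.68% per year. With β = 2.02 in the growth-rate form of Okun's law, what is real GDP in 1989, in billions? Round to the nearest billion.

Δu = 3.08 - 4.62 = -1.54 points.
Okun's law (growth form): g_Y = g_Y* - β × Δu = 1.68 - 2.02 × (-1.54) = 1.68 + 3.1108 = 4.7908%.
Real GDP in the next year = 17977 × (1 + 4.7908/100) = 17977 × 1.047908 ≈ 18838 billion.

$18,838 billion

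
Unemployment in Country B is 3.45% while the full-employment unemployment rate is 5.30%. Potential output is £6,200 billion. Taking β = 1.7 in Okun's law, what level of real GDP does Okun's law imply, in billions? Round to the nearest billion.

£6,395 billion

Unemployment gap = 3.45 - 5.3 = -1.85 points, so the output gap is -1.7 × (-1.85) = 3.145%.
Actual GDP = 6200 × (1 + 3.145/100) = 6200 × 1.03145 ≈ 6395 billion.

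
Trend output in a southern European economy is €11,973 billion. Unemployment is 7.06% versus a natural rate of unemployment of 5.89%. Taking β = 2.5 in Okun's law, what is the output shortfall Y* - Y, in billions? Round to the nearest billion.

Output gap = -2.5 × (7.06 - 5.89) = -2.5 × 1.17 = -2.925%.
Actual GDP ≈ 11973 × 0.97075 ≈ 11623 billion, so the shortfall is 11973 - 11623 = 350 billion.

€350 billion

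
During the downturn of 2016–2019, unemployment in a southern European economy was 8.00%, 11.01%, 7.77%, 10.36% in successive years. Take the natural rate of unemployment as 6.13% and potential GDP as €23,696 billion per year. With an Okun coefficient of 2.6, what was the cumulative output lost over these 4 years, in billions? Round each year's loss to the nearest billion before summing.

Year 2016: gap = -2.6 × (8 - 6.13) = -4.862%, loss ≈ 23696 × 4.862/100 ≈ 1152.
Year 2017: gap = -2.6 × (11.01 - 6.13) = -12.688%, loss ≈ 23696 × 12.688/100 ≈ 3007.
Year 2018: gap = -2.6 × (7.77 - 6.13) = -4.264%, loss ≈ 23696 × 4.264/100 ≈ 1010.
Year 2019: gap = -2.6 × (10.36 - 6.13) = -10.998%, loss ≈ 23696 × 10.998/100 ≈ 2606.
Total lost output = 1152 + 3007 + 1010 + 2606 = 7775 billion.

€7,775 billion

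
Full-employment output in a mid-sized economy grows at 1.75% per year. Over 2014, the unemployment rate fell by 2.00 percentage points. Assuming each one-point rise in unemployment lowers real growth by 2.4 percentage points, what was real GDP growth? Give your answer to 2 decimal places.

Growth-rate Okun's law: g_Y = g_Y* - β × Δu.
g_Y = 1.75 - 2.4 × (-2.00) = 1.75 + 4.8 = 6.55%, i.e. 6.55% to 2 d.p.

6.55%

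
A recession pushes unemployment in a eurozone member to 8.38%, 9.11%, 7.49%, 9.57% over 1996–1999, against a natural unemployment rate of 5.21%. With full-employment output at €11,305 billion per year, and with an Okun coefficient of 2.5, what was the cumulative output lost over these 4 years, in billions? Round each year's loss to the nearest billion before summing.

€3,874 billion

Year 1996: gap = -2.5 × (8.38 - 5.21) = -7.925%, loss ≈ 11305 × 7.925/100 ≈ 896.
Year 1997: gap = -2.5 × (9.11 - 5.21) = -9.75%, loss ≈ 11305 × 9.75/100 ≈ 1102.
Year 1998: gap = -2.5 × (7.49 - 5.21) = -5.7%, loss ≈ 11305 × 5.7/100 ≈ 644.
Year 1999: gap = -2.5 × (9.57 - 5.21) = -10.9%, loss ≈ 11305 × 10.9/100 ≈ 1232.
Total lost output = 896 + 1102 + 644 + 1232 = 3874 billion.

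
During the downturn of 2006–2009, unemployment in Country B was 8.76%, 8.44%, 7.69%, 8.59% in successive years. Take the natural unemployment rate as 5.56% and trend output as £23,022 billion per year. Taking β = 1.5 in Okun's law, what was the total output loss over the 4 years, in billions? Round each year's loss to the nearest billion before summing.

£3,882 billion

Year 2006: gap = -1.5 × (8.76 - 5.56) = -4.8%, loss ≈ 23022 × 4.8/100 ≈ 1105.
Year 2007: gap = -1.5 × (8.44 - 5.56) = -4.32%, loss ≈ 23022 × 4.32/100 ≈ 995.
Year 2008: gap = -1.5 × (7.69 - 5.56) = -3.195%, loss ≈ 23022 × 3.195/100 ≈ 736.
Year 2009: gap = -1.5 × (8.59 - 5.56) = -4.545%, loss ≈ 23022 × 4.545/100 ≈ 1046.
Total lost output = 1105 + 995 + 736 + 1046 = 3882 billion.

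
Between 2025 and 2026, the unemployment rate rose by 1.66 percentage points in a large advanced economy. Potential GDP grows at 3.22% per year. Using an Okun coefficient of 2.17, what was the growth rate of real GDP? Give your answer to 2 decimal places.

Growth-rate Okun's law: g_Y = g_Y* - β × Δu.
g_Y = 3.22 - 2.17 × (1.66) = 3.22 - 3.6022 = -0.3822%, i.e. -0.38% to 2 d.p.

-0.38%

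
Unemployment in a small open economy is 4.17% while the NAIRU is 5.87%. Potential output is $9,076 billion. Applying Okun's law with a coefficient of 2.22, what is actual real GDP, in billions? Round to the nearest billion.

Unemployment gap = 4.17 - 5.87 = -1.7 points, so the output gap is -2.22 × (-1.7) = 3.774%.
Actual GDP = 9076 × (1 + 3.774/100) = 9076 × 1.03774 ≈ 9419 billion.

$9,419 billion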